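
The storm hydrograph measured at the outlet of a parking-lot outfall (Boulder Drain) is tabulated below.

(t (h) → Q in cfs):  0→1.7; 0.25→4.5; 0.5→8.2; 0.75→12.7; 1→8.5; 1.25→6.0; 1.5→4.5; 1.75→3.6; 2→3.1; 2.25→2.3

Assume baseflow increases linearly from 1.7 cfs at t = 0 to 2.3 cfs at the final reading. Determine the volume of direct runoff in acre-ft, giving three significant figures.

V ≈ 0.725 acre-ft

Direct-runoff ordinates (Q − Q_b): 0.00, 2.73, 6.37, 10.80, 6.53, 3.97, 2.40, 1.43, 0.87, 0.00 cfs.
ΣQ_DR = 35.10 cfs.
With Δt = 0.25 h = 900 s, V = ΣQ_DR · Δt = 35.10 × 900 = 31600 ft³ = 0.725 acre-ft.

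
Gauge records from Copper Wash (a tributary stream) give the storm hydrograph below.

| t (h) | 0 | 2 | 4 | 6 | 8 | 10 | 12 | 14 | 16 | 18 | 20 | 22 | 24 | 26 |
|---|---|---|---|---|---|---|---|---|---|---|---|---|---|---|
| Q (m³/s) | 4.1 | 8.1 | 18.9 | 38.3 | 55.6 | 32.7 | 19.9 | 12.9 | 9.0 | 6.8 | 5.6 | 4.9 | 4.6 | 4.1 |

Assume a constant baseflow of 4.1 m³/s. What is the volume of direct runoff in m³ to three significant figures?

V ≈ 1.21 × 10^6 m³

Direct-runoff ordinates (Q − Q_b): 0.0, 4.0, 14.8, 34.2, 51.5, 28.6, 15.8, 8.8, 4.9, 2.7, 1.5, 0.8, 0.5, 0.0 m³/s.
ΣQ_DR = 168.1 m³/s.
With Δt = 2 h = 7200 s, V = ΣQ_DR · Δt = 168.1 × 7200 = 1.21 × 10^6 m³.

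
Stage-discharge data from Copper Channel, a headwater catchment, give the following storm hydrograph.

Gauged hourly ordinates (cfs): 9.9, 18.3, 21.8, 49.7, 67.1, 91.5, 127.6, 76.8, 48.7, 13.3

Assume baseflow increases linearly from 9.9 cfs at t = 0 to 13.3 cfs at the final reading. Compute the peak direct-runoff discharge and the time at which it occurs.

Q_p = 115.43 cfs at t = 6 h

Subtracting baseflow gives direct-runoff ordinates: 0.00, 8.02, 11.14, 38.67, 55.69, 79.71, 115.43, 64.26, 35.78, 0.00 cfs.
The maximum is 115.43 cfs, occurring at the reading for t = 6 h.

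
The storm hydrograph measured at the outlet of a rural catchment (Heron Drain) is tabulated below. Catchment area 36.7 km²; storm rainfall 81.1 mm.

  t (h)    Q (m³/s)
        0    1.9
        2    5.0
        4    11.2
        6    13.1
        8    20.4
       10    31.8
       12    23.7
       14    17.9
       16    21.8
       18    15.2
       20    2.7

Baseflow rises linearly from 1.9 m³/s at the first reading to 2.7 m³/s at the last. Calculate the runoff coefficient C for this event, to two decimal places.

ΣQ_DR = 139.4 m³/s; V = ΣQ_DR·Δt = 1.004 × 10^6 m³.
Runoff depth d = V / A = 27.35 mm.
C = d / P = 27.35 / 81.1 = 0.34.

C ≈ 0.34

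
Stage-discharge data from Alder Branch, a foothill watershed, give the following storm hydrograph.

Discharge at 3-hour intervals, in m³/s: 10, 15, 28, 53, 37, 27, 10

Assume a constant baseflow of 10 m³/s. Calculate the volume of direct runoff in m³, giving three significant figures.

V ≈ 1.19 × 10^6 m³

Direct-runoff ordinates (Q − Q_b): 0.0, 5.0, 18.0, 43.0, 27.0, 17.0, 0.0 m³/s.
ΣQ_DR = 110.0 m³/s.
With Δt = 3 h = 10800 s, V = ΣQ_DR · Δt = 110.0 × 10800 = 1.19 × 10^6 m³.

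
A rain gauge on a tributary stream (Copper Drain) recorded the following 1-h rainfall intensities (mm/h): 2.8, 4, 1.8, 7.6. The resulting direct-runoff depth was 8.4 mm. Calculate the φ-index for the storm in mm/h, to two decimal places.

φ ≈ 2.00 mm/h

Only the 3 blocks with intensity above φ contribute runoff: 2.8, 4, 7.6 mm/h.
Σ(I−φ)·Δt = d  ⇒  (2.8+4+7.6 − 3φ)·1 = 8.4
φ = (14.40 − 8.4/1) / 3 = 2.00 mm/h.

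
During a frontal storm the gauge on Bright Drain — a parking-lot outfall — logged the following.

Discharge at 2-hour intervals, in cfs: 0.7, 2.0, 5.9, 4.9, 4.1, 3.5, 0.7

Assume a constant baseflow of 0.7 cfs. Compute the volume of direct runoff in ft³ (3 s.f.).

Direct-runoff ordinates (Q − Q_b): 0.0, 1.3, 5.2, 4.2, 3.4, 2.8, 0.0 cfs.
ΣQ_DR = 16.90 cfs.
With Δt = 2 h = 7200 s, V = ΣQ_DR · Δt = 16.90 × 7200 = 1.22 × 10^5 ft³.

V ≈ 1.22 × 10^5 ft³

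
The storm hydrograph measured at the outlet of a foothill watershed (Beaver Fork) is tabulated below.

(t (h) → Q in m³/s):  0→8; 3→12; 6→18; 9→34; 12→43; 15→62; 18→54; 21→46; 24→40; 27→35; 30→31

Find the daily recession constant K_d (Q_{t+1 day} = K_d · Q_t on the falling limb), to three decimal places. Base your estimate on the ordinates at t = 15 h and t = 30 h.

K_d ≈ 0.330

Between t = 15 h and t = 30 h the flow falls from 62 to 31 m³/s over 5×3 h = 15 h.
Per-interval ratio K = (31/62)^(1/5) = 0.8706; K_d = K^(24/3) = 0.330.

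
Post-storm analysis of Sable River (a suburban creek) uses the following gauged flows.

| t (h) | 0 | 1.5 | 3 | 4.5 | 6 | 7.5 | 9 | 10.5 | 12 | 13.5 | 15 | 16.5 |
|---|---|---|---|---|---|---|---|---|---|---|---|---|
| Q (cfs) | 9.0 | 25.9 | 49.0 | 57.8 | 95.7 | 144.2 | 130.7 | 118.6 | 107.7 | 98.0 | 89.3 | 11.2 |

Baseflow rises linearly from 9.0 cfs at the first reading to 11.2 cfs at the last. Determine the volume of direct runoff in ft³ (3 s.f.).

V ≈ 4.41 × 10^6 ft³

Direct-runoff ordinates (Q − Q_b): 0.00, 16.70, 39.60, 48.20, 85.90, 134.20, 120.50, 108.20, 97.10, 87.20, 78.30, 0.00 cfs.
ΣQ_DR = 815.9 cfs.
With Δt = 1.5 h = 5400 s, V = ΣQ_DR · Δt = 815.9 × 5400 = 4.41 × 10^6 ft³.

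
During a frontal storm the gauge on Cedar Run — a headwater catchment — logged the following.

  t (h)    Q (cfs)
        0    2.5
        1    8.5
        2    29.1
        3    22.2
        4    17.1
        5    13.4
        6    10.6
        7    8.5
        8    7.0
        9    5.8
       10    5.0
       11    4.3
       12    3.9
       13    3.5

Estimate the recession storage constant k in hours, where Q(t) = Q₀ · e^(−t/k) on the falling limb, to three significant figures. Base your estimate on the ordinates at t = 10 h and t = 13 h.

k ≈ 8.41 h

On the falling limb, Q drops from 5.0 to 3.5 cfs between t = 10 h and t = 13 h (Δt = 3 h).
k = −Δt / ln(Q₂/Q₁) = −3 / ln(3.5/5.0) = 8.41 h.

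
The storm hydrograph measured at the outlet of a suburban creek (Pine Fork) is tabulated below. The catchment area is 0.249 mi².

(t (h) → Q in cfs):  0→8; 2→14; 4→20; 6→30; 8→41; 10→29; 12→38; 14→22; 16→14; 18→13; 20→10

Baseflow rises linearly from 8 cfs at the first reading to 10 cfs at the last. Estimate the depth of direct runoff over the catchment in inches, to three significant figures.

d ≈ 1.74 in

Direct runoff: 0.00, 5.80, 11.60, 21.40, 32.20, 20.00, 28.80, 12.60, 4.40, 3.20, 0.00 cfs; ΣQ_DR = 140.0 cfs.
V = ΣQ_DR · Δt = 140.0 × 7200 s = 1.008 × 10^6 ft³.
Over A = 0.249 mi², depth = V / A = 1.74 in.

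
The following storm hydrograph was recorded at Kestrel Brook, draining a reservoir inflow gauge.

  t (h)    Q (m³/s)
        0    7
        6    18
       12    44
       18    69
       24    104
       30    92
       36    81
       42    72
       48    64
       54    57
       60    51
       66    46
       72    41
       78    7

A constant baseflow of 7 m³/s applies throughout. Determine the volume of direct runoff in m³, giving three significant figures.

V ≈ 1.41 × 10^7 m³

Direct-runoff ordinates (Q − Q_b): 0.0, 11.0, 37.0, 62.0, 97.0, 85.0, 74.0, 65.0, 57.0, 50.0, 44.0, 39.0, 34.0, 0.0 m³/s.
ΣQ_DR = 655.0 m³/s.
With Δt = 6 h = 21600 s, V = ΣQ_DR · Δt = 655.0 × 21600 = 1.41 × 10^7 m³.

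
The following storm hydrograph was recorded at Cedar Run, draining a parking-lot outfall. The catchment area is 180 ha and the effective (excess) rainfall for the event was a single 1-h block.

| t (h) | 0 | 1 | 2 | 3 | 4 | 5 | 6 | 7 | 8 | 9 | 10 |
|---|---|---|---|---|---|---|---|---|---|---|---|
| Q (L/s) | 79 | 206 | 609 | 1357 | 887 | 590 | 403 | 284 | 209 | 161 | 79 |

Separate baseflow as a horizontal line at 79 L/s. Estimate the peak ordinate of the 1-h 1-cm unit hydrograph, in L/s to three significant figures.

Direct runoff: 0.0, 127.0, 530.0, 1278.0, 808.0, 511.0, 324.0, 205.0, 130.0, 82.0, 0.0 L/s; ΣQ_DR = 3995 L/s, peak = 1278.0 L/s.
Runoff depth d = ΣQ_DR·Δt / A = 3995 × 3600 / (180 ha) = 7.990 mm.
The 1-cm UH is the DRH scaled by (10 mm)/d, so U_p = 1278.0 × 10/7.990 = 1600 L/s.

U_p ≈ 1600 L/s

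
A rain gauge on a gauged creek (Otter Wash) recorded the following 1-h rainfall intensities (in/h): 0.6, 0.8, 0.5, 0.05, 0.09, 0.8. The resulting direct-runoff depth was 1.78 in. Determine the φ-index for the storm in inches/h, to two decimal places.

φ ≈ 0.23 in/h

Only the 4 blocks with intensity above φ contribute runoff: 0.6, 0.8, 0.5, 0.8 in/h.
Σ(I−φ)·Δt = d  ⇒  (0.6+0.8+0.5+0.8 − 4φ)·1 = 1.78
φ = (2.700 − 1.78/1) / 4 = 0.23 in/h.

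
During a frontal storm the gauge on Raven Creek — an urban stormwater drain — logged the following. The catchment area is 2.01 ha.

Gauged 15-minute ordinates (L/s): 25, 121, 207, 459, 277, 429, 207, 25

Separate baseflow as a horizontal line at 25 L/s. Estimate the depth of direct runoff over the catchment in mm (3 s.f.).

Direct runoff: 0.0, 96.0, 182.0, 434.0, 252.0, 404.0, 182.0, 0.0 L/s; ΣQ_DR = 1550 L/s.
V = ΣQ_DR · Δt = 1550 × 900 s = 1.395 × 10^6 L.
Over A = 2.01 ha, depth = V / A = 69.4 mm.

d ≈ 69.4 mm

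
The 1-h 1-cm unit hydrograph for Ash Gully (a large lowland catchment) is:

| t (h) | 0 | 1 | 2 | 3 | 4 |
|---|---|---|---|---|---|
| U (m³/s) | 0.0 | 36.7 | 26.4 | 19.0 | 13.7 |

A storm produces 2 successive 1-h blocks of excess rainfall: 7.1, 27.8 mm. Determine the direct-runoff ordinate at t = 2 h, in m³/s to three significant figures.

By discrete convolution, Q_j = Σ (P_i / 10 mm) · U_{j−i}.
At t = 2 h (j=2): Q = (7.1/10)·26.4 + (27.8/10)·36.7 = 121 m³/s.

Q ≈ 121 m³/s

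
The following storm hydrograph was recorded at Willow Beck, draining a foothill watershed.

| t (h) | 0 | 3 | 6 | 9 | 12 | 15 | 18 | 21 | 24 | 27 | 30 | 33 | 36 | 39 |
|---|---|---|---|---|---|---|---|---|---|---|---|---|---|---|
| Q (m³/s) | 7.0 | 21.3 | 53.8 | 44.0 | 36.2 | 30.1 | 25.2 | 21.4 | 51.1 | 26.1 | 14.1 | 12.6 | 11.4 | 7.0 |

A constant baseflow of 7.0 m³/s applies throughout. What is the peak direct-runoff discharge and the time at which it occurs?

Q_p = 46.8 m³/s at t = 6 h

Subtracting baseflow gives direct-runoff ordinates: 0.0, 14.3, 46.8, 37.0, 29.2, 23.1, 18.2, 14.4, 44.1, 19.1, 7.1, 5.6, 4.4, 0.0 m³/s.
The maximum is 46.8 m³/s, occurring at the reading for t = 6 h.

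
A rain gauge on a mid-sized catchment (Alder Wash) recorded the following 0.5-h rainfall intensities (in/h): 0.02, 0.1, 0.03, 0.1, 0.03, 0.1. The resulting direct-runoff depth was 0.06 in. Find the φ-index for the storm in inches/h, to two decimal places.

Only the 3 blocks with intensity above φ contribute runoff: 0.1, 0.1, 0.1 in/h.
Σ(I−φ)·Δt = d  ⇒  (0.1+0.1+0.1 − 3φ)·0.5 = 0.06
φ = (0.3000 − 0.06/0.5) / 3 = 0.06 in/h.

φ ≈ 0.06 in/h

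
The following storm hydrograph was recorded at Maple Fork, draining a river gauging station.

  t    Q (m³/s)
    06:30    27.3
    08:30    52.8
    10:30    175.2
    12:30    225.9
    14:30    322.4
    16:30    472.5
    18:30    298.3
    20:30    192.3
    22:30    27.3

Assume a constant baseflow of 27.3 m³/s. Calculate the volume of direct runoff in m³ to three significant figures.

V ≈ 1.11 × 10^7 m³

Direct-runoff ordinates (Q − Q_b): 0.0, 25.5, 147.9, 198.6, 295.1, 445.2, 271.0, 165.0, 0.0 m³/s.
ΣQ_DR = 1548 m³/s.
With Δt = 2 h = 7200 s, V = ΣQ_DR · Δt = 1548 × 7200 = 1.11 × 10^7 m³.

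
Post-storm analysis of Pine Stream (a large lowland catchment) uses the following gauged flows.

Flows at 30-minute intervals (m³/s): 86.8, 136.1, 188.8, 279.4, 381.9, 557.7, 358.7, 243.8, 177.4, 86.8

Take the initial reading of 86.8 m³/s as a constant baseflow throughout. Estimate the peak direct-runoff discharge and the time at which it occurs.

Subtracting baseflow gives direct-runoff ordinates: 0.0, 49.3, 102.0, 192.6, 295.1, 470.9, 271.9, 157.0, 90.6, 0.0 m³/s.
The maximum is 470.9 m³/s, occurring at the reading for t = 2.5 h.

Q_p = 470.9 m³/s at t = 2.5 h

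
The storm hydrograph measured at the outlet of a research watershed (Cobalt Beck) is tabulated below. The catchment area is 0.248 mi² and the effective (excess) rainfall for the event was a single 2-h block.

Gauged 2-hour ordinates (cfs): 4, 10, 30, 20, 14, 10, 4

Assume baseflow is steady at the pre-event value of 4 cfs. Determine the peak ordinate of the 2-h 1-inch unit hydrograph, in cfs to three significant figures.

U_p ≈ 32.5 cfs

Direct runoff: 0.0, 6.0, 26.0, 16.0, 10.0, 6.0, 0.0 cfs; ΣQ_DR = 64.00 cfs, peak = 26.0 cfs.
Runoff depth d = ΣQ_DR·Δt / A = 64.00 × 7200 / (0.248 mi²) = 0.7998 in.
The 1-inch UH is the DRH scaled by (1 in)/d, so U_p = 26.0 × 1/0.7998 = 32.5 cfs.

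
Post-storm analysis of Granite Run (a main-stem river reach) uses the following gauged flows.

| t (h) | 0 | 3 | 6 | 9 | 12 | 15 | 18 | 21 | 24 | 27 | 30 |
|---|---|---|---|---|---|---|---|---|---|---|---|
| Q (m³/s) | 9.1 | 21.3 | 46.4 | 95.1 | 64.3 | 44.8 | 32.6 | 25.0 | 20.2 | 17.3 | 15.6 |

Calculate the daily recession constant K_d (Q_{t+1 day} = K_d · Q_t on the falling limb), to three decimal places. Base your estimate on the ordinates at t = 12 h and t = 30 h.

Between t = 12 h and t = 30 h the flow falls from 64.3 to 15.6 m³/s over 6×3 h = 18 h.
Per-interval ratio K = (15.6/64.3)^(1/6) = 0.7897; K_d = K^(24/3) = 0.151.

K_d ≈ 0.151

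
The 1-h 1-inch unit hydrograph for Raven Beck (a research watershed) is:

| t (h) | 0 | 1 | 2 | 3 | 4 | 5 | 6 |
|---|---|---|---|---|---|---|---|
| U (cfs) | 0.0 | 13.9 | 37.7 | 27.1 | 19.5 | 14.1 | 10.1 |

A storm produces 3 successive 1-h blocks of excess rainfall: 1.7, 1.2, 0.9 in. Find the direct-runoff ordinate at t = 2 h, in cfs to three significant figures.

By discrete convolution, Q_j = Σ (P_i / 1 in) · U_{j−i}.
At t = 2 h (j=2): Q = (1.7/1)·37.7 + (1.2/1)·13.9 + (0.9/1)·0.0 = 80.8 cfs.

Q ≈ 80.8 cfs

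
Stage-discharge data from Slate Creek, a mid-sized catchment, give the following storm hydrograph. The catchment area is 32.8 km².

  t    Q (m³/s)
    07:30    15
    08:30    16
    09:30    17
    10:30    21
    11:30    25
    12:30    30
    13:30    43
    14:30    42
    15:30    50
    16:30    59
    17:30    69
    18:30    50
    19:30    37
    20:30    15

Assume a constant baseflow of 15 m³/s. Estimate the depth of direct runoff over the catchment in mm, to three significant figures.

Direct runoff: 0.0, 1.0, 2.0, 6.0, 10.0, 15.0, 28.0, 27.0, 35.0, 44.0, 54.0, 35.0, 22.0, 0.0 m³/s; ΣQ_DR = 279.0 m³/s.
V = ΣQ_DR · Δt = 279.0 × 3600 s = 1.004 × 10^6 m³.
Over A = 32.8 km², depth = V / A = 30.6 mm.

d ≈ 30.6 mm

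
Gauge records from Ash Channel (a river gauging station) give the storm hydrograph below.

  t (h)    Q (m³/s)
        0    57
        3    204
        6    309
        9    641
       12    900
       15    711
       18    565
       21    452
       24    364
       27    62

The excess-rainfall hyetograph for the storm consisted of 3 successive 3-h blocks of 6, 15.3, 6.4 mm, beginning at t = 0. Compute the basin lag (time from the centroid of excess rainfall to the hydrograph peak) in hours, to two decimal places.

t_L ≈ 7.46 h

Centroid of excess rainfall: t_c = Σ P_i·t̄_i / ΣP_i = 4.5433 h (block centres at 1.5, 4.5, 7.5 h).
Hydrograph peak occurs at t = 12 h, so basin lag t_L = 12 − 4.5433 = 7.46 h.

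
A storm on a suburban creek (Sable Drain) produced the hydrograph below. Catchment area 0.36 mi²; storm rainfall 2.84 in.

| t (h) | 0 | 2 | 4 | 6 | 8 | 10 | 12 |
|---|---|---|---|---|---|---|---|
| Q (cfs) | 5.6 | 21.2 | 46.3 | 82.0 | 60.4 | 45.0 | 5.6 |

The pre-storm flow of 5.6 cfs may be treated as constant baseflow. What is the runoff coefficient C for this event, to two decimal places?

ΣQ_DR = 226.9 cfs; V = ΣQ_DR·Δt = 1.634 × 10^6 ft³.
Runoff depth d = V / A = 1.953 in.
C = d / P = 1.953 / 2.84 = 0.69.

C ≈ 0.69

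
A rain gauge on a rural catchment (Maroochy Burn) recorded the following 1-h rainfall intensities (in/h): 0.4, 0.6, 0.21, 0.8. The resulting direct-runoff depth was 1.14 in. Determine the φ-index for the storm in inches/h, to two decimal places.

Only the 3 blocks with intensity above φ contribute runoff: 0.4, 0.6, 0.8 in/h.
Σ(I−φ)·Δt = d  ⇒  (0.4+0.6+0.8 − 3φ)·1 = 1.14
φ = (1.800 − 1.14/1) / 3 = 0.22 in/h.

φ ≈ 0.22 in/h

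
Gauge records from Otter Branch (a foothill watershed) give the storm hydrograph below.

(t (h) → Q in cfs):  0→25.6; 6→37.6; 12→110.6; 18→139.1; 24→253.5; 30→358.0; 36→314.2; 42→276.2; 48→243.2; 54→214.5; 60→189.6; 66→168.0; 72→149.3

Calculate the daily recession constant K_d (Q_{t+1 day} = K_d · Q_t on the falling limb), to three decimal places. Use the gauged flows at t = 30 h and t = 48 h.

K_d ≈ 0.597

Between t = 30 h and t = 48 h the flow falls from 358.0 to 243.2 cfs over 3×6 h = 18 h.
Per-interval ratio K = (243.2/358.0)^(1/3) = 0.8791; K_d = K^(24/6) = 0.597.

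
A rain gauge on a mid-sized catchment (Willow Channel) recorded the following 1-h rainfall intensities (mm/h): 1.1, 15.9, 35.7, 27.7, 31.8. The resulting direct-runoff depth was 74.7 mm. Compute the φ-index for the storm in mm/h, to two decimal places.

φ ≈ 9.10 mm/h

Only the 4 blocks with intensity above φ contribute runoff: 15.9, 35.7, 27.7, 31.8 mm/h.
Σ(I−φ)·Δt = d  ⇒  (15.9+35.7+27.7+31.8 − 4φ)·1 = 74.7
φ = (111.1 − 74.7/1) / 4 = 9.10 mm/h.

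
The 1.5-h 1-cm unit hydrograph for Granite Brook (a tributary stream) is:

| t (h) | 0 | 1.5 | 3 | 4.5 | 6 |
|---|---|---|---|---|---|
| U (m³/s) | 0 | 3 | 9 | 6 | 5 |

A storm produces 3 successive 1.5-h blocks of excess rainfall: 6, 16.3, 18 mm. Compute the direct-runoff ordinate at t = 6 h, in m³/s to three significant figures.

Q ≈ 29.0 m³/s

By discrete convolution, Q_j = Σ (P_i / 10 mm) · U_{j−i}.
At t = 6 h (j=4): Q = (6/10)·5 + (16.3/10)·6 + (18/10)·9 = 29.0 m³/s.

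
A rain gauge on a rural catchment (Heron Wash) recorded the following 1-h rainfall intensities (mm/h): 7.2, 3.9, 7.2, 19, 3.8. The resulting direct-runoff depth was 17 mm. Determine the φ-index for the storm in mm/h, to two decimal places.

Only the 3 blocks with intensity above φ contribute runoff: 7.2, 7.2, 19 mm/h.
Σ(I−φ)·Δt = d  ⇒  (7.2+7.2+19 − 3φ)·1 = 17
φ = (33.40 − 17/1) / 3 = 5.47 mm/h.

φ ≈ 5.47 mm/h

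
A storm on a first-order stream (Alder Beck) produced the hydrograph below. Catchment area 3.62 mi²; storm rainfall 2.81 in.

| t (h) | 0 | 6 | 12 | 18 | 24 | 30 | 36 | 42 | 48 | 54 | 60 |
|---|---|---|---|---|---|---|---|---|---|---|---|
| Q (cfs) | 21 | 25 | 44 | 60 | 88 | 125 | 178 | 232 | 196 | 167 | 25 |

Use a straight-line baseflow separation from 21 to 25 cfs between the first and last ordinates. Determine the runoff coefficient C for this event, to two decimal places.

C ≈ 0.83

ΣQ_DR = 908.0 cfs; V = ΣQ_DR·Δt = 1.961 × 10^7 ft³.
Runoff depth d = V / A = 2.332 in.
C = d / P = 2.332 / 2.81 = 0.83.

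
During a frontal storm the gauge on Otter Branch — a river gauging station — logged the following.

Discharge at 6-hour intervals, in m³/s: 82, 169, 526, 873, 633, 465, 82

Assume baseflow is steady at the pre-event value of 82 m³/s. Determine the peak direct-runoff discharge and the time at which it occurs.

Q_p = 791.0 m³/s at t = 18 h

Subtracting baseflow gives direct-runoff ordinates: 0.0, 87.0, 444.0, 791.0, 551.0, 383.0, 0.0 m³/s.
The maximum is 791.0 m³/s, occurring at the reading for t = 18 h.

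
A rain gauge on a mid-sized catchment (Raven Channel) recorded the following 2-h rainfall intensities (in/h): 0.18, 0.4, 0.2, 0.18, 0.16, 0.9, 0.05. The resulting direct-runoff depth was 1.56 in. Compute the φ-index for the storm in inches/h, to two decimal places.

Only the 2 blocks with intensity above φ contribute runoff: 0.4, 0.9 in/h.
Σ(I−φ)·Δt = d  ⇒  (0.4+0.9 − 2φ)·2 = 1.56
φ = (1.300 − 1.56/2) / 2 = 0.26 in/h.

φ ≈ 0.26 in/h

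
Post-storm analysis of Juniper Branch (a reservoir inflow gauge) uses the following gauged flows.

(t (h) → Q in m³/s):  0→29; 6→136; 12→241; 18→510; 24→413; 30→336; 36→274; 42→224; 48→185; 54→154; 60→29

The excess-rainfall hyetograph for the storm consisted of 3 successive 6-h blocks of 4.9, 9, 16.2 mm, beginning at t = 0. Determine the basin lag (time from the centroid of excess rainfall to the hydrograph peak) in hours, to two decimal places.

Centroid of excess rainfall: t_c = Σ P_i·t̄_i / ΣP_i = 11.2525 h (block centres at 3, 9, 15 h).
Hydrograph peak occurs at t = 18 h, so basin lag t_L = 18 − 11.2525 = 6.75 h.

t_L ≈ 6.75 h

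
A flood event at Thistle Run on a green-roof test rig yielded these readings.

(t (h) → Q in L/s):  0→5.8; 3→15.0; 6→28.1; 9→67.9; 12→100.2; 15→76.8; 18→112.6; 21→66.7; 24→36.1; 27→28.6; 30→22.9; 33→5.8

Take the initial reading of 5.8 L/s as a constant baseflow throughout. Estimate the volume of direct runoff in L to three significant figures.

Direct-runoff ordinates (Q − Q_b): 0.0, 9.2, 22.3, 62.1, 94.4, 71.0, 106.8, 60.9, 30.3, 22.8, 17.1, 0.0 L/s.
ΣQ_DR = 496.9 L/s.
With Δt = 3 h = 10800 s, V = ΣQ_DR · Δt = 496.9 × 10800 = 5.37 × 10^6 L.

V ≈ 5.37 × 10^6 L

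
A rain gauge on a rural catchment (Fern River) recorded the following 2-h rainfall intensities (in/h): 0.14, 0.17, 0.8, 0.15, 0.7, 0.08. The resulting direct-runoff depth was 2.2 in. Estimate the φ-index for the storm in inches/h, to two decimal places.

φ ≈ 0.20 in/h

Only the 2 blocks with intensity above φ contribute runoff: 0.8, 0.7 in/h.
Σ(I−φ)·Δt = d  ⇒  (0.8+0.7 − 2φ)·2 = 2.2
φ = (1.500 − 2.2/2) / 2 = 0.20 in/h.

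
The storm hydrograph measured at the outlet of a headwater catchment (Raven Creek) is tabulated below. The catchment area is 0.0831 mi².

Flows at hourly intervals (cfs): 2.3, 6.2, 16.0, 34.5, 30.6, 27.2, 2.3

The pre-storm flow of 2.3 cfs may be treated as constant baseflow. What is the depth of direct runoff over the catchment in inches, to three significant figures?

Direct runoff: 0.0, 3.9, 13.7, 32.2, 28.3, 24.9, 0.0 cfs; ΣQ_DR = 103.0 cfs.
V = ΣQ_DR · Δt = 103.0 × 3600 s = 3.708 × 10^5 ft³.
Over A = 0.0831 mi², depth = V / A = 1.92 in.

d ≈ 1.92 in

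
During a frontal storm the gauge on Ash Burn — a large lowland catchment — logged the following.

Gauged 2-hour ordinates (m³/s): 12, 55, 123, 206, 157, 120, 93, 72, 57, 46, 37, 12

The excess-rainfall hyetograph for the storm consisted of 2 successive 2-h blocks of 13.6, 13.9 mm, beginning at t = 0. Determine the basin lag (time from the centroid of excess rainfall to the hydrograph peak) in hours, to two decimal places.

Centroid of excess rainfall: t_c = Σ P_i·t̄_i / ΣP_i = 2.0109 h (block centres at 1, 3 h).
Hydrograph peak occurs at t = 6 h, so basin lag t_L = 6 − 2.0109 = 3.99 h.

t_L ≈ 3.99 h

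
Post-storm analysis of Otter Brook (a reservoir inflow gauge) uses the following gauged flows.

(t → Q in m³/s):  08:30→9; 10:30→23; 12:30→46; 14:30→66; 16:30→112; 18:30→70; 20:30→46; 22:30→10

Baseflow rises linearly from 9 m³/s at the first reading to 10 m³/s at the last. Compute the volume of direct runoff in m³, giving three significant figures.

Direct-runoff ordinates (Q − Q_b): 0.00, 13.86, 36.71, 56.57, 102.43, 60.29, 36.14, 0.00 m³/s.
ΣQ_DR = 306.0 m³/s.
With Δt = 2 h = 7200 s, V = ΣQ_DR · Δt = 306.0 × 7200 = 2.20 × 10^6 m³.

V ≈ 2.20 × 10^6 m³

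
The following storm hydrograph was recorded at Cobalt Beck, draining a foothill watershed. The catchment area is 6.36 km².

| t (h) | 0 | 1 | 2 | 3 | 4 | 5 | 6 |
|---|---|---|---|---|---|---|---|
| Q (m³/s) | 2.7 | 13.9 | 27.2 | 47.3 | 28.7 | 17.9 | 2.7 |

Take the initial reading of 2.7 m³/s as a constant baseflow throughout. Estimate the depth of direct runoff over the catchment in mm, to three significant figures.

d ≈ 68.8 mm

Direct runoff: 0.0, 11.2, 24.5, 44.6, 26.0, 15.2, 0.0 m³/s; ΣQ_DR = 121.5 m³/s.
V = ΣQ_DR · Δt = 121.5 × 3600 s = 4.374 × 10^5 m³.
Over A = 6.36 km², depth = V / A = 68.8 mm.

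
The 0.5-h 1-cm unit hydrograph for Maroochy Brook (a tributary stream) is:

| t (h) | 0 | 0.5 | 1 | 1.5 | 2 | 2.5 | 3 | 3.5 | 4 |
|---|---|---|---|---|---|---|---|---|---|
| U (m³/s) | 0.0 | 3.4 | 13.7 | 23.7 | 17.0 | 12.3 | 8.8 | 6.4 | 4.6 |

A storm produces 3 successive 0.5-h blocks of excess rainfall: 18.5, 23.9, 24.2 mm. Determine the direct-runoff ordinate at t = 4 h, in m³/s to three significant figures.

By discrete convolution, Q_j = Σ (P_i / 10 mm) · U_{j−i}.
At t = 4 h (j=8): Q = (18.5/10)·4.6 + (23.9/10)·6.4 + (24.2/10)·8.8 = 45.1 m³/s.

Q ≈ 45.1 m³/s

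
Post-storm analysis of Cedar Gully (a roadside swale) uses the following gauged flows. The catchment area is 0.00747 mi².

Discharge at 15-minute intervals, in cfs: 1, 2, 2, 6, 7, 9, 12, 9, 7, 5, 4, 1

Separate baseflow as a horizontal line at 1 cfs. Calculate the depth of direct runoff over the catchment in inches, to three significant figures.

Direct runoff: 0.0, 1.0, 1.0, 5.0, 6.0, 8.0, 11.0, 8.0, 6.0, 4.0, 3.0, 0.0 cfs; ΣQ_DR = 53.00 cfs.
V = ΣQ_DR · Δt = 53.00 × 900 s = 47700 ft³.
Over A = 0.00747 mi², depth = V / A = 2.75 in.

d ≈ 2.75 in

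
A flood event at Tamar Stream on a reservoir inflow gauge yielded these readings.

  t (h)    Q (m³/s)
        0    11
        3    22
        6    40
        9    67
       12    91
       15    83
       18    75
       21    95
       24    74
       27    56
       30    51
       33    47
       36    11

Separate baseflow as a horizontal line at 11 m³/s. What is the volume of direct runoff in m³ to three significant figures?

V ≈ 6.26 × 10^6 m³

Direct-runoff ordinates (Q − Q_b): 0.0, 11.0, 29.0, 56.0, 80.0, 72.0, 64.0, 84.0, 63.0, 45.0, 40.0, 36.0, 0.0 m³/s.
ΣQ_DR = 580.0 m³/s.
With Δt = 3 h = 10800 s, V = ΣQ_DR · Δt = 580.0 × 10800 = 6.26 × 10^6 m³.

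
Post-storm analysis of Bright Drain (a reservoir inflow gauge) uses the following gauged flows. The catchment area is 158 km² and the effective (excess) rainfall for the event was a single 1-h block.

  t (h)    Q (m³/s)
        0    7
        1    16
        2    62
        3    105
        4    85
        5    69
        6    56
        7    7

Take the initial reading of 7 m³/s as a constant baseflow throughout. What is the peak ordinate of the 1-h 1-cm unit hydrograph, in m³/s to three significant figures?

U_p ≈ 123 m³/s

Direct runoff: 0.0, 9.0, 55.0, 98.0, 78.0, 62.0, 49.0, 0.0 m³/s; ΣQ_DR = 351.0 m³/s, peak = 98.0 m³/s.
Runoff depth d = ΣQ_DR·Δt / A = 351.0 × 3600 / (158 km²) = 7.997 mm.
The 1-cm UH is the DRH scaled by (10 mm)/d, so U_p = 98.0 × 10/7.997 = 123 m³/s.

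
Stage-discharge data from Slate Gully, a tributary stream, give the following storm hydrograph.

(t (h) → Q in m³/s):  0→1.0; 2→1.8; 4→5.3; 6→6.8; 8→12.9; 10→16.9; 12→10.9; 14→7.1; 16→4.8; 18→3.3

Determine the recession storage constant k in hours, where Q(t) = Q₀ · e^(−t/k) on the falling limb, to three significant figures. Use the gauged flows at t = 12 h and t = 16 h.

k ≈ 4.88 h

On the falling limb, Q drops from 10.9 to 4.8 m³/s between t = 12 h and t = 16 h (Δt = 4 h).
k = −Δt / ln(Q₂/Q₁) = −4 / ln(4.8/10.9) = 4.88 h.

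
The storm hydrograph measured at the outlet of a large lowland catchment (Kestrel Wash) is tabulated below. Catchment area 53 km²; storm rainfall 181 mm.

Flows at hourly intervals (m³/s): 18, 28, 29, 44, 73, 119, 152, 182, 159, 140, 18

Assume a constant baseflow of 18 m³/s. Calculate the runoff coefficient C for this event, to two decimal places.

ΣQ_DR = 764.0 m³/s; V = ΣQ_DR·Δt = 2.750 × 10^6 m³.
Runoff depth d = V / A = 51.89 mm.
C = d / P = 51.89 / 181 = 0.29.

C ≈ 0.29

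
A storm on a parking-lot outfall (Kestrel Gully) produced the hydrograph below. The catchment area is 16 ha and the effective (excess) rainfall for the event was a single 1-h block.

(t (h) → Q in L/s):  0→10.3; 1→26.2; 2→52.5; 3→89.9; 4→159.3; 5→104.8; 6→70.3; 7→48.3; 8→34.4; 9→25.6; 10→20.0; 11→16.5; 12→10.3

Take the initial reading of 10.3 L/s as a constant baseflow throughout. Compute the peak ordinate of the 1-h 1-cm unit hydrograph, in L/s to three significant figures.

Direct runoff: 0.0, 15.9, 42.2, 79.6, 149.0, 94.5, 60.0, 38.0, 24.1, 15.3, 9.7, 6.2, 0.0 L/s; ΣQ_DR = 534.5 L/s, peak = 149.0 L/s.
Runoff depth d = ΣQ_DR·Δt / A = 534.5 × 3600 / (16 ha) = 12.03 mm.
The 1-cm UH is the DRH scaled by (10 mm)/d, so U_p = 149.0 × 10/12.03 = 124 L/s.

U_p ≈ 124 L/s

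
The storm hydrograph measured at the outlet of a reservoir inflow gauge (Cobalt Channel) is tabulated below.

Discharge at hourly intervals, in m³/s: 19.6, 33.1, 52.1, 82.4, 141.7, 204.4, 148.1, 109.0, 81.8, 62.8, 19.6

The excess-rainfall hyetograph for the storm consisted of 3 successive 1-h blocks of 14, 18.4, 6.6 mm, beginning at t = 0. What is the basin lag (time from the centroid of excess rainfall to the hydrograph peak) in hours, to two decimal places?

Centroid of excess rainfall: t_c = Σ P_i·t̄_i / ΣP_i = 1.3103 h (block centres at 0.5, 1.5, 2.5 h).
Hydrograph peak occurs at t = 5 h, so basin lag t_L = 5 − 1.3103 = 3.69 h.

t_L ≈ 3.69 h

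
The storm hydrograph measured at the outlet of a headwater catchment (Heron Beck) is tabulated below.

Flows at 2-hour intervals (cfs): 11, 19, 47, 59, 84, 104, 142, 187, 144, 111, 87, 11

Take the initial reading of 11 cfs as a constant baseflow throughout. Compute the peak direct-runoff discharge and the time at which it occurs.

Q_p = 176.0 cfs at t = 14 h

Subtracting baseflow gives direct-runoff ordinates: 0.0, 8.0, 36.0, 48.0, 73.0, 93.0, 131.0, 176.0, 133.0, 100.0, 76.0, 0.0 cfs.
The maximum is 176.0 cfs, occurring at the reading for t = 14 h.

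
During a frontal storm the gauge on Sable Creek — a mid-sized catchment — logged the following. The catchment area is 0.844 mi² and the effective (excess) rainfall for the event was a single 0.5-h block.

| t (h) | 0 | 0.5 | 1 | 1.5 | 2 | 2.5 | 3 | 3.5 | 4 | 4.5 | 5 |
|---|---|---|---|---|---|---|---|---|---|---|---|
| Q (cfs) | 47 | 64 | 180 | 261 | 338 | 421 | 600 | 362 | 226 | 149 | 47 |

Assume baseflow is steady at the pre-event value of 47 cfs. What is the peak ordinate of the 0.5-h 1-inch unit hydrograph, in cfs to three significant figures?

U_p ≈ 277 cfs

Direct runoff: 0.0, 17.0, 133.0, 214.0, 291.0, 374.0, 553.0, 315.0, 179.0, 102.0, 0.0 cfs; ΣQ_DR = 2178 cfs, peak = 553.0 cfs.
Runoff depth d = ΣQ_DR·Δt / A = 2178 × 1800 / (0.844 mi²) = 1.999 in.
The 1-inch UH is the DRH scaled by (1 in)/d, so U_p = 553.0 × 1/1.999 = 277 cfs.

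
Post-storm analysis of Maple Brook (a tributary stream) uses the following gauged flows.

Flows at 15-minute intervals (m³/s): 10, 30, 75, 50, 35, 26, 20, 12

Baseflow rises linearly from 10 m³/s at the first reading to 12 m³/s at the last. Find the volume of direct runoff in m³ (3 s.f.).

Direct-runoff ordinates (Q − Q_b): 0.00, 19.71, 64.43, 39.14, 23.86, 14.57, 8.29, 0.00 m³/s.
ΣQ_DR = 170.0 m³/s.
With Δt = 0.25 h = 900 s, V = ΣQ_DR · Δt = 170.0 × 900 = 1.53 × 10^5 m³.

V ≈ 1.53 × 10^5 m³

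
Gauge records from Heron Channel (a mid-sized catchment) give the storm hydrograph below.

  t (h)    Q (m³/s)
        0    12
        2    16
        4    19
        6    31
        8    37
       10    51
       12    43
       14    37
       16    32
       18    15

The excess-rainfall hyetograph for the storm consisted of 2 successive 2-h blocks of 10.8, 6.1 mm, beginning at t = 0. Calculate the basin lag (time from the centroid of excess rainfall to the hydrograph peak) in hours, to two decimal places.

t_L ≈ 8.28 h

Centroid of excess rainfall: t_c = Σ P_i·t̄_i / ΣP_i = 1.7219 h (block centres at 1, 3 h).
Hydrograph peak occurs at t = 10 h, so basin lag t_L = 10 − 1.7219 = 8.28 h.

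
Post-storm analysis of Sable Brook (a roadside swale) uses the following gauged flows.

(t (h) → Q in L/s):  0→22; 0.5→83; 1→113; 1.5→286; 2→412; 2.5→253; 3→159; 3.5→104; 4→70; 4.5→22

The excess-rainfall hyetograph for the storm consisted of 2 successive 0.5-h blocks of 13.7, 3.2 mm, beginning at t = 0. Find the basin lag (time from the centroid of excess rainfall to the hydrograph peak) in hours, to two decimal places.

Centroid of excess rainfall: t_c = Σ P_i·t̄_i / ΣP_i = 0.3447 h (block centres at 0.25, 0.75 h).
Hydrograph peak occurs at t = 2 h, so basin lag t_L = 2 − 0.3447 = 1.66 h.

t_L ≈ 1.66 h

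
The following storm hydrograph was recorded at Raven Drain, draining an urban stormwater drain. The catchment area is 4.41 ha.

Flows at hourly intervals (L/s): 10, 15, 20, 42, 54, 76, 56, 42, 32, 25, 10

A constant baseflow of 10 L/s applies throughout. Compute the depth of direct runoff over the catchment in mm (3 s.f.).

Direct runoff: 0.0, 5.0, 10.0, 32.0, 44.0, 66.0, 46.0, 32.0, 22.0, 15.0, 0.0 L/s; ΣQ_DR = 272.0 L/s.
V = ΣQ_DR · Δt = 272.0 × 3600 s = 9.792 × 10^5 L.
Over A = 4.41 ha, depth = V / A = 22.2 mm.

d ≈ 22.2 mm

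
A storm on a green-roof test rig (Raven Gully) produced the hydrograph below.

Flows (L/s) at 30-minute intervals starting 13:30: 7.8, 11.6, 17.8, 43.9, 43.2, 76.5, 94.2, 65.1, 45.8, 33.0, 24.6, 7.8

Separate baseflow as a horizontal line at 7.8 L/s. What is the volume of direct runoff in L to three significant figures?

V ≈ 6.80 × 10^5 L

Direct-runoff ordinates (Q − Q_b): 0.0, 3.8, 10.0, 36.1, 35.4, 68.7, 86.4, 57.3, 38.0, 25.2, 16.8, 0.0 L/s.
ΣQ_DR = 377.7 L/s.
With Δt = 0.5 h = 1800 s, V = ΣQ_DR · Δt = 377.7 × 1800 = 6.80 × 10^5 L.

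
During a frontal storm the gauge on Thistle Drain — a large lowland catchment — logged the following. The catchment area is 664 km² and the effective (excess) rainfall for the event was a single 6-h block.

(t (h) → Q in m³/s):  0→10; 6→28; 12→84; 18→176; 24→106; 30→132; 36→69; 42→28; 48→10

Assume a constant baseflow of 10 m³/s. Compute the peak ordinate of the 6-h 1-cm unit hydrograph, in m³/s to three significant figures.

Direct runoff: 0.0, 18.0, 74.0, 166.0, 96.0, 122.0, 59.0, 18.0, 0.0 m³/s; ΣQ_DR = 553.0 m³/s, peak = 166.0 m³/s.
Runoff depth d = ΣQ_DR·Δt / A = 553.0 × 21600 / (664 km²) = 17.99 mm.
The 1-cm UH is the DRH scaled by (10 mm)/d, so U_p = 166.0 × 10/17.99 = 92.3 m³/s.

U_p ≈ 92.3 m³/s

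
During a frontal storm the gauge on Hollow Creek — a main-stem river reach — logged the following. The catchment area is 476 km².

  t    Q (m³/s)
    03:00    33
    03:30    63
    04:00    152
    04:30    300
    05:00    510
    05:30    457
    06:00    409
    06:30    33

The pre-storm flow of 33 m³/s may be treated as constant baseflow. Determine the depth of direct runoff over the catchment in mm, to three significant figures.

d ≈ 6.40 mm

Direct runoff: 0.0, 30.0, 119.0, 267.0, 477.0, 424.0, 376.0, 0.0 m³/s; ΣQ_DR = 1693 m³/s.
V = ΣQ_DR · Δt = 1693 × 1800 s = 3.047 × 10^6 m³.
Over A = 476 km², depth = V / A = 6.40 mm.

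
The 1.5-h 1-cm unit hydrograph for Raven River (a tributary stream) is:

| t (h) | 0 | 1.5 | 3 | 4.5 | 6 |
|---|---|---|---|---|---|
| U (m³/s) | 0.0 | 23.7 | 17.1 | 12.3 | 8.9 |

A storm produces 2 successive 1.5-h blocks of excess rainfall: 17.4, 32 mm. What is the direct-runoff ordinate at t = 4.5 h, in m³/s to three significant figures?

Q ≈ 76.1 m³/s

By discrete convolution, Q_j = Σ (P_i / 10 mm) · U_{j−i}.
At t = 4.5 h (j=3): Q = (17.4/10)·12.3 + (32/10)·17.1 = 76.1 m³/s.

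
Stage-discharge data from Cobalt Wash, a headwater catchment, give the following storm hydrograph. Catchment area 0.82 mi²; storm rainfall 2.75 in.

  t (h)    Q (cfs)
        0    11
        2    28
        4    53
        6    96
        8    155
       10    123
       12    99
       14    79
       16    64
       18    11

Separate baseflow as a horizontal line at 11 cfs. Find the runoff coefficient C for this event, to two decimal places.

C ≈ 0.84

ΣQ_DR = 609.0 cfs; V = ΣQ_DR·Δt = 4.385 × 10^6 ft³.
Runoff depth d = V / A = 2.302 in.
C = d / P = 2.302 / 2.75 = 0.84.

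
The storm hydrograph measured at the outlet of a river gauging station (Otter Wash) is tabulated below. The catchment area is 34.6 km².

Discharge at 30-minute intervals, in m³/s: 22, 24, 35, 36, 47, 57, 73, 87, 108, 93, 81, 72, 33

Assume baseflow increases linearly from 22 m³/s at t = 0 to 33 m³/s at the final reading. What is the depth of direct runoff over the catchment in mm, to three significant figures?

d ≈ 21.4 mm

Direct runoff: 0.00, 1.08, 11.17, 11.25, 21.33, 30.42, 45.50, 58.58, 78.67, 62.75, 49.83, 39.92, 0.00 m³/s; ΣQ_DR = 410.5 m³/s.
V = ΣQ_DR · Δt = 410.5 × 1800 s = 7.389 × 10^5 m³.
Over A = 34.6 km², depth = V / A = 21.4 mm.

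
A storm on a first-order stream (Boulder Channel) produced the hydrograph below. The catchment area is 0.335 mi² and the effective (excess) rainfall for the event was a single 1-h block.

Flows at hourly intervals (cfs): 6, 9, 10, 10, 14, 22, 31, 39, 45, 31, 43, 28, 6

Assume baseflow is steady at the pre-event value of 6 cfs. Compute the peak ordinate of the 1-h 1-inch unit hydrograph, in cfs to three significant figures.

U_p ≈ 39.0 cfs

Direct runoff: 0.0, 3.0, 4.0, 4.0, 8.0, 16.0, 25.0, 33.0, 39.0, 25.0, 37.0, 22.0, 0.0 cfs; ΣQ_DR = 216.0 cfs, peak = 39.0 cfs.
Runoff depth d = ΣQ_DR·Δt / A = 216.0 × 3600 / (0.335 mi²) = 0.9991 in.
The 1-inch UH is the DRH scaled by (1 in)/d, so U_p = 39.0 × 1/0.9991 = 39.0 cfs.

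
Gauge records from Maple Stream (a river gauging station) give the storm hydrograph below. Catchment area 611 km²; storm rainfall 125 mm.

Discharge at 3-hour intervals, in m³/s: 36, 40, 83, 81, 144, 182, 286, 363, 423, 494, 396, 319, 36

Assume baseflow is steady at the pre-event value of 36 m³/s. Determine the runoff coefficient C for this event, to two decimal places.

ΣQ_DR = 2415 m³/s; V = ΣQ_DR·Δt = 2.608 × 10^7 m³.
Runoff depth d = V / A = 42.69 mm.
C = d / P = 42.69 / 125 = 0.34.

C ≈ 0.34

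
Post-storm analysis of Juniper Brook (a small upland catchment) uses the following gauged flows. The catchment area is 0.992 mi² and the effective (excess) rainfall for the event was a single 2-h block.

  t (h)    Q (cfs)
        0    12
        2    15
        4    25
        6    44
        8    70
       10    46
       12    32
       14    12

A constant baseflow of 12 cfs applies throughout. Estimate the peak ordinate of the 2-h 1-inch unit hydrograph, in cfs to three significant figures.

U_p ≈ 116 cfs

Direct runoff: 0.0, 3.0, 13.0, 32.0, 58.0, 34.0, 20.0, 0.0 cfs; ΣQ_DR = 160.0 cfs, peak = 58.0 cfs.
Runoff depth d = ΣQ_DR·Δt / A = 160.0 × 7200 / (0.992 mi²) = 0.4999 in.
The 1-inch UH is the DRH scaled by (1 in)/d, so U_p = 58.0 × 1/0.4999 = 116 cfs.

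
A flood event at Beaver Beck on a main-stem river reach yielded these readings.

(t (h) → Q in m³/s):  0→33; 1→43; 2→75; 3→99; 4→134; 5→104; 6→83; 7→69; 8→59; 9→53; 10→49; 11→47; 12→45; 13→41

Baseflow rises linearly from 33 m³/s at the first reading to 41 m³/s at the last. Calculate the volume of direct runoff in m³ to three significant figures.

V ≈ 1.50 × 10^6 m³

Direct-runoff ordinates (Q − Q_b): 0.00, 9.38, 40.77, 64.15, 98.54, 67.92, 46.31, 31.69, 21.08, 14.46, 9.85, 7.23, 4.62, 0.00 m³/s.
ΣQ_DR = 416.0 m³/s.
With Δt = 1 h = 3600 s, V = ΣQ_DR · Δt = 416.0 × 3600 = 1.50 × 10^6 m³.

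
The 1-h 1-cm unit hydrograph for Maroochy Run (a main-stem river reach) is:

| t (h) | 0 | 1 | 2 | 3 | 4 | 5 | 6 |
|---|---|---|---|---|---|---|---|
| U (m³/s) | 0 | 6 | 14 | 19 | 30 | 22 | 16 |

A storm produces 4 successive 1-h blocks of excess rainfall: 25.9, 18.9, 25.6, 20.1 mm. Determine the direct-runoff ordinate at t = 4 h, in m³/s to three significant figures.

By discrete convolution, Q_j = Σ (P_i / 10 mm) · U_{j−i}.
At t = 4 h (j=4): Q = (25.9/10)·30 + (18.9/10)·19 + (25.6/10)·14 + (20.1/10)·6 = 162 m³/s.

Q ≈ 162 m³/s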